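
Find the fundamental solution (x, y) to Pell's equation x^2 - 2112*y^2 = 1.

(x, y) = (1057, 23)

First expand sqrt(2112) as a continued fraction. With x_i = (sqrt(2112) + m_i)/d_i and (m_0, d_0) = (0, 1): a_0 = floor(sqrt(2112)) = 45, since 45^2 = 2025 <= 2112 < 2116 = 46^2.
Iterate m_{i+1} = d_i*a_i - m_i, d_{i+1} = (2112 - m_{i+1}^2)/d_i, a_{i+1} = floor((a_0 + m_{i+1})/d_{i+1}):
  m_1 = 1*45 - 0 = 45, d_1 = (2112 - 45^2)/1 = 87/1 = 87, a_1 = floor((45 + 45)/87) = 1.
  m_2 = 87*1 - 45 = 42, d_2 = (2112 - 42^2)/87 = 348/87 = 4, a_2 = floor((45 + 42)/4) = 21.
  m_3 = 4*21 - 42 = 42, d_3 = (2112 - 42^2)/4 = 348/4 = 87, a_3 = floor((45 + 42)/87) = 1.
  m_4 = 87*1 - 42 = 45, d_4 = (2112 - 45^2)/87 = 87/87 = 1, a_4 = floor((45 + 45)/1) = 90.
  m_5 = 1*90 - 45 = 45, d_5 = (2112 - 45^2)/1 = 87/1 = 87: (m_5, d_5) = (m_1, d_1) = (45, 87), so from here the quotients repeat a_1, ..., a_4; the period length is 4.
So sqrt(2112) = [45; (1, 21, 1, 90)] with period length k = 4.
k is even, so the fundamental solution of x^2 - 2112y^2 = 1 is (p_{k-1}, q_{k-1}) = (p_3, q_3); compute convergents through index 3.
Convergents (p_i = a_i*p_{i-1} + p_{i-2}, q_i = a_i*q_{i-1} + q_{i-2} with p_{-2}=0, p_{-1}=1, q_{-2}=1, q_{-1}=0):
  i=0: a_0=45, p_0 = 45*1 + 0 = 45, q_0 = 45*0 + 1 = 1.
  i=1: a_1=1, p_1 = 1*45 + 1 = 46, q_1 = 1*1 + 0 = 1.
  i=2: a_2=21, p_2 = 21*46 + 45 = 1011, q_2 = 21*1 + 1 = 22.
  i=3: a_3=1, p_3 = 1*1011 + 46 = 1057, q_3 = 1*22 + 1 = 23.
Check: 1057^2 - 2112*23^2 = 1117249 - 1117248 = 1, so (x, y) = (1057, 23) solves the equation, and by the theorem it is the least positive solution.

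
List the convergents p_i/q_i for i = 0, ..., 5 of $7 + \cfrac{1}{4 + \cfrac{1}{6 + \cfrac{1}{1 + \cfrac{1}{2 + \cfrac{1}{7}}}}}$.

Using the convergent recurrence p_i = a_i*p_{i-1} + p_{i-2}, q_i = a_i*q_{i-1} + q_{i-2} with p_{-2}=0, p_{-1}=1, q_{-2}=1, q_{-1}=0:
  i=0: a_0=7, p_0 = 7*1 + 0 = 7, q_0 = 7*0 + 1 = 1.
  i=1: a_1=4, p_1 = 4*7 + 1 = 29, q_1 = 4*1 + 0 = 4.
  i=2: a_2=6, p_2 = 6*29 + 7 = 181, q_2 = 6*4 + 1 = 25.
  i=3: a_3=1, p_3 = 1*181 + 29 = 210, q_3 = 1*25 + 4 = 29.
  i=4: a_4=2, p_4 = 2*210 + 181 = 601, q_4 = 2*29 + 25 = 83.
  i=5: a_5=7, p_5 = 7*601 + 210 = 4417, q_5 = 7*83 + 29 = 610.

7/1, 29/4, 181/25, 210/29, 601/83, 4417/610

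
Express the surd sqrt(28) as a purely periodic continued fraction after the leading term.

Write x_i = (sqrt(28) + m_i)/d_i with (m_0, d_0) = (0, 1). a_0 = floor(sqrt(28)) = 5, since 5^2 = 25 <= 28 < 36 = 6^2.
Iterate m_{i+1} = d_i*a_i - m_i, d_{i+1} = (28 - m_{i+1}^2)/d_i, a_{i+1} = floor((a_0 + m_{i+1})/d_{i+1}):
  m_1 = 1*5 - 0 = 5, d_1 = (28 - 5^2)/1 = 3/1 = 3, a_1 = floor((5 + 5)/3) = 3.
  m_2 = 3*3 - 5 = 4, d_2 = (28 - 4^2)/3 = 12/3 = 4, a_2 = floor((5 + 4)/4) = 2.
  m_3 = 4*2 - 4 = 4, d_3 = (28 - 4^2)/4 = 12/4 = 3, a_3 = floor((5 + 4)/3) = 3.
  m_4 = 3*3 - 4 = 5, d_4 = (28 - 5^2)/3 = 3/3 = 1, a_4 = floor((5 + 5)/1) = 10.
  m_5 = 1*10 - 5 = 5, d_5 = (28 - 5^2)/1 = 3/1 = 3: (m_5, d_5) = (m_1, d_1) = (5, 3), so from here the quotients repeat a_1, ..., a_4; the period length is 4.
Hence the expansion of sqrt(28) is a_0 = 5 followed by the repeating block 3, 2, 3, 10 (period 4).

[5; (3, 2, 3, 10)]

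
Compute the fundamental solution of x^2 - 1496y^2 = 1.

(x, y) = (3365, 87)

First expand sqrt(1496) as a continued fraction. With x_i = (sqrt(1496) + m_i)/d_i and (m_0, d_0) = (0, 1): a_0 = floor(sqrt(1496)) = 38, since 38^2 = 1444 <= 1496 < 1521 = 39^2.
Iterate m_{i+1} = d_i*a_i - m_i, d_{i+1} = (1496 - m_{i+1}^2)/d_i, a_{i+1} = floor((a_0 + m_{i+1})/d_{i+1}):
  m_1 = 1*38 - 0 = 38, d_1 = (1496 - 38^2)/1 = 52/1 = 52, a_1 = floor((38 + 38)/52) = 1.
  m_2 = 52*1 - 38 = 14, d_2 = (1496 - 14^2)/52 = 1300/52 = 25, a_2 = floor((38 + 14)/25) = 2.
  m_3 = 25*2 - 14 = 36, d_3 = (1496 - 36^2)/25 = 200/25 = 8, a_3 = floor((38 + 36)/8) = 9.
  m_4 = 8*9 - 36 = 36, d_4 = (1496 - 36^2)/8 = 200/8 = 25, a_4 = floor((38 + 36)/25) = 2.
  m_5 = 25*2 - 36 = 14, d_5 = (1496 - 14^2)/25 = 1300/25 = 52, a_5 = floor((38 + 14)/52) = 1.
  m_6 = 52*1 - 14 = 38, d_6 = (1496 - 38^2)/52 = 52/52 = 1, a_6 = floor((38 + 38)/1) = 76.
  m_7 = 1*76 - 38 = 38, d_7 = (1496 - 38^2)/1 = 52/1 = 52: (m_7, d_7) = (m_1, d_1) = (38, 52), so from here the quotients repeat a_1, ..., a_6; the period length is 6.
So sqrt(1496) = [38; (1, 2, 9, 2, 1, 76)] with period length k = 6.
k is even, so the fundamental solution of x^2 - 1496y^2 = 1 is (p_{k-1}, q_{k-1}) = (p_5, q_5); compute convergents through index 5.
Convergents (p_i = a_i*p_{i-1} + p_{i-2}, q_i = a_i*q_{i-1} + q_{i-2} with p_{-2}=0, p_{-1}=1, q_{-2}=1, q_{-1}=0):
  i=0: a_0=38, p_0 = 38*1 + 0 = 38, q_0 = 38*0 + 1 = 1.
  i=1: a_1=1, p_1 = 1*38 + 1 = 39, q_1 = 1*1 + 0 = 1.
  i=2: a_2=2, p_2 = 2*39 + 38 = 116, q_2 = 2*1 + 1 = 3.
  i=3: a_3=9, p_3 = 9*116 + 39 = 1083, q_3 = 9*3 + 1 = 28.
  i=4: a_4=2, p_4 = 2*1083 + 116 = 2282, q_4 = 2*28 + 3 = 59.
  i=5: a_5=1, p_5 = 1*2282 + 1083 = 3365, q_5 = 1*59 + 28 = 87.
Check: 3365^2 - 1496*87^2 = 11323225 - 11323224 = 1, so (x, y) = (3365, 87) solves the equation, and by the theorem it is the least positive solution.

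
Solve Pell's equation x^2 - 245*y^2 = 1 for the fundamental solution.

(x, y) = (51841, 3312)

First expand sqrt(245) as a continued fraction. With x_i = (sqrt(245) + m_i)/d_i and (m_0, d_0) = (0, 1): a_0 = floor(sqrt(245)) = 15, since 15^2 = 225 <= 245 < 256 = 16^2.
Iterate m_{i+1} = d_i*a_i - m_i, d_{i+1} = (245 - m_{i+1}^2)/d_i, a_{i+1} = floor((a_0 + m_{i+1})/d_{i+1}):
  m_1 = 1*15 - 0 = 15, d_1 = (245 - 15^2)/1 = 20/1 = 20, a_1 = floor((15 + 15)/20) = 1.
  m_2 = 20*1 - 15 = 5, d_2 = (245 - 5^2)/20 = 220/20 = 11, a_2 = floor((15 + 5)/11) = 1.
  m_3 = 11*1 - 5 = 6, d_3 = (245 - 6^2)/11 = 209/11 = 19, a_3 = floor((15 + 6)/19) = 1.
  m_4 = 19*1 - 6 = 13, d_4 = (245 - 13^2)/19 = 76/19 = 4, a_4 = floor((15 + 13)/4) = 7.
  m_5 = 4*7 - 13 = 15, d_5 = (245 - 15^2)/4 = 20/4 = 5, a_5 = floor((15 + 15)/5) = 6.
  m_6 = 5*6 - 15 = 15, d_6 = (245 - 15^2)/5 = 20/5 = 4, a_6 = floor((15 + 15)/4) = 7.
  m_7 = 4*7 - 15 = 13, d_7 = (245 - 13^2)/4 = 76/4 = 19, a_7 = floor((15 + 13)/19) = 1.
  m_8 = 19*1 - 13 = 6, d_8 = (245 - 6^2)/19 = 209/19 = 11, a_8 = floor((15 + 6)/11) = 1.
  m_9 = 11*1 - 6 = 5, d_9 = (245 - 5^2)/11 = 220/11 = 20, a_9 = floor((15 + 5)/20) = 1.
  m_10 = 20*1 - 5 = 15, d_10 = (245 - 15^2)/20 = 20/20 = 1, a_10 = floor((15 + 15)/1) = 30.
  m_11 = 1*30 - 15 = 15, d_11 = (245 - 15^2)/1 = 20/1 = 20: (m_11, d_11) = (m_1, d_1) = (15, 20), so from here the quotients repeat a_1, ..., a_10; the period length is 10.
So sqrt(245) = [15; (1, 1, 1, 7, 6, 7, 1, 1, 1, 30)] with period length k = 10.
k is even, so the fundamental solution of x^2 - 245y^2 = 1 is (p_{k-1}, q_{k-1}) = (p_9, q_9); compute convergents through index 9.
Convergents (p_i = a_i*p_{i-1} + p_{i-2}, q_i = a_i*q_{i-1} + q_{i-2} with p_{-2}=0, p_{-1}=1, q_{-2}=1, q_{-1}=0):
  i=0: a_0=15, p_0 = 15*1 + 0 = 15, q_0 = 15*0 + 1 = 1.
  i=1: a_1=1, p_1 = 1*15 + 1 = 16, q_1 = 1*1 + 0 = 1.
  i=2: a_2=1, p_2 = 1*16 + 15 = 31, q_2 = 1*1 + 1 = 2.
  i=3: a_3=1, p_3 = 1*31 + 16 = 47, q_3 = 1*2 + 1 = 3.
  i=4: a_4=7, p_4 = 7*47 + 31 = 360, q_4 = 7*3 + 2 = 23.
  i=5: a_5=6, p_5 = 6*360 + 47 = 2207, q_5 = 6*23 + 3 = 141.
  i=6: a_6=7, p_6 = 7*2207 + 360 = 15809, q_6 = 7*141 + 23 = 1010.
  i=7: a_7=1, p_7 = 1*15809 + 2207 = 18016, q_7 = 1*1010 + 141 = 1151.
  i=8: a_8=1, p_8 = 1*18016 + 15809 = 33825, q_8 = 1*1151 + 1010 = 2161.
  i=9: a_9=1, p_9 = 1*33825 + 18016 = 51841, q_9 = 1*2161 + 1151 = 3312.
Check: 51841^2 - 245*3312^2 = 2687489281 - 2687489280 = 1, so (x, y) = (51841, 3312) solves the equation, and by the theorem it is the least positive solution.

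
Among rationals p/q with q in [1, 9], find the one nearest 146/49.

Expand x = 146/49 as a continued fraction with the Euclidean algorithm:
  146 = 2*49 + 48, so a_0 = 2.
  49 = 1*48 + 1, so a_1 = 1.
  48 = 48*1 + 0, so a_2 = 48.
so x = [2; 1, 48].
Convergents (p_i = a_i*p_{i-1} + p_{i-2}, q_i = a_i*q_{i-1} + q_{i-2} with p_{-2}=0, p_{-1}=1, q_{-2}=1, q_{-1}=0), until the denominator exceeds 9:
  i=0: a_0=2, p_0 = 2*1 + 0 = 2, q_0 = 2*0 + 1 = 1.
  i=1: a_1=1, p_1 = 1*2 + 1 = 3, q_1 = 1*1 + 0 = 1.
  i=2: a_2=48, p_2 = 48*3 + 2 = 146, q_2 = 48*1 + 1 = 49.
q_2 = 49 > 9, so the last convergent with denominator <= 9 is p_1/q_1 = 3/1.
The closest fraction with denominator <= 9 is either p_1/q_1 or the intermediate fraction (k*p_1 + p_0)/(k*q_1 + q_0) with the largest k >= 1 whose denominator stays <= 9; these approach x as k grows, and every other convergent or intermediate fraction in range is farther away.
Largest k: floor((9 - q_0)/q_1) = floor((9 - 1)/1) = 8.
That gives (8*3 + 2)/(8*1 + 1) = 26/9.
Compare the errors: |x - 3/1| = |146*1 - 3*49|/(49*1) = 1/49, and |x - 26/9| = |146*9 - 26*49|/(49*9) = 40/441.
Cross-multiplying, 1*441 = 441 < 1960 = 40*49, so 1/49 is smaller: the convergent 3/1 is closer to x than 26/9.

3/1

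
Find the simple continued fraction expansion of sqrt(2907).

Write x_i = (sqrt(2907) + m_i)/d_i with (m_0, d_0) = (0, 1). a_0 = floor(sqrt(2907)) = 53, since 53^2 = 2809 <= 2907 < 2916 = 54^2.
Iterate m_{i+1} = d_i*a_i - m_i, d_{i+1} = (2907 - m_{i+1}^2)/d_i, a_{i+1} = floor((a_0 + m_{i+1})/d_{i+1}):
  m_1 = 1*53 - 0 = 53, d_1 = (2907 - 53^2)/1 = 98/1 = 98, a_1 = floor((53 + 53)/98) = 1.
  m_2 = 98*1 - 53 = 45, d_2 = (2907 - 45^2)/98 = 882/98 = 9, a_2 = floor((53 + 45)/9) = 10.
  m_3 = 9*10 - 45 = 45, d_3 = (2907 - 45^2)/9 = 882/9 = 98, a_3 = floor((53 + 45)/98) = 1.
  m_4 = 98*1 - 45 = 53, d_4 = (2907 - 53^2)/98 = 98/98 = 1, a_4 = floor((53 + 53)/1) = 106.
  m_5 = 1*106 - 53 = 53, d_5 = (2907 - 53^2)/1 = 98/1 = 98: (m_5, d_5) = (m_1, d_1) = (53, 98), so from here the quotients repeat a_1, ..., a_4; the period length is 4.
Hence the expansion of sqrt(2907) is a_0 = 53 followed by the repeating block 1, 10, 1, 106 (period 4).

[53; (1, 10, 1, 106)]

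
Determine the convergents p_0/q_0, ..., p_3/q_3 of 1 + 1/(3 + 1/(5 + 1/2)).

Using the convergent recurrence p_i = a_i*p_{i-1} + p_{i-2}, q_i = a_i*q_{i-1} + q_{i-2} with p_{-2}=0, p_{-1}=1, q_{-2}=1, q_{-1}=0:
  i=0: a_0=1, p_0 = 1*1 + 0 = 1, q_0 = 1*0 + 1 = 1.
  i=1: a_1=3, p_1 = 3*1 + 1 = 4, q_1 = 3*1 + 0 = 3.
  i=2: a_2=5, p_2 = 5*4 + 1 = 21, q_2 = 5*3 + 1 = 16.
  i=3: a_3=2, p_3 = 2*21 + 4 = 46, q_3 = 2*16 + 3 = 35.

1/1, 4/3, 21/16, 46/35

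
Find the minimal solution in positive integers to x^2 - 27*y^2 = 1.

(x, y) = (26, 5)

First expand sqrt(27) as a continued fraction. With x_i = (sqrt(27) + m_i)/d_i and (m_0, d_0) = (0, 1): a_0 = floor(sqrt(27)) = 5, since 5^2 = 25 <= 27 < 36 = 6^2.
Iterate m_{i+1} = d_i*a_i - m_i, d_{i+1} = (27 - m_{i+1}^2)/d_i, a_{i+1} = floor((a_0 + m_{i+1})/d_{i+1}):
  m_1 = 1*5 - 0 = 5, d_1 = (27 - 5^2)/1 = 2/1 = 2, a_1 = floor((5 + 5)/2) = 5.
  m_2 = 2*5 - 5 = 5, d_2 = (27 - 5^2)/2 = 2/2 = 1, a_2 = floor((5 + 5)/1) = 10.
  m_3 = 1*10 - 5 = 5, d_3 = (27 - 5^2)/1 = 2/1 = 2: (m_3, d_3) = (m_1, d_1) = (5, 2), so from here the quotients repeat a_1, a_2; the period length is 2.
So sqrt(27) = [5; (5, 10)] with period length k = 2.
k is even, so the fundamental solution of x^2 - 27y^2 = 1 is (p_{k-1}, q_{k-1}) = (p_1, q_1); compute convergents through index 1.
Convergents (p_i = a_i*p_{i-1} + p_{i-2}, q_i = a_i*q_{i-1} + q_{i-2} with p_{-2}=0, p_{-1}=1, q_{-2}=1, q_{-1}=0):
  i=0: a_0=5, p_0 = 5*1 + 0 = 5, q_0 = 5*0 + 1 = 1.
  i=1: a_1=5, p_1 = 5*5 + 1 = 26, q_1 = 5*1 + 0 = 5.
Check: 26^2 - 27*5^2 = 676 - 675 = 1, so (x, y) = (26, 5) solves the equation, and by the theorem it is the least positive solution.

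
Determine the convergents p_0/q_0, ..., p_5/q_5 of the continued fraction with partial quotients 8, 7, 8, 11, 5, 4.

Using the convergent recurrence p_i = a_i*p_{i-1} + p_{i-2}, q_i = a_i*q_{i-1} + q_{i-2} with p_{-2}=0, p_{-1}=1, q_{-2}=1, q_{-1}=0:
  i=0: a_0=8, p_0 = 8*1 + 0 = 8, q_0 = 8*0 + 1 = 1.
  i=1: a_1=7, p_1 = 7*8 + 1 = 57, q_1 = 7*1 + 0 = 7.
  i=2: a_2=8, p_2 = 8*57 + 8 = 464, q_2 = 8*7 + 1 = 57.
  i=3: a_3=11, p_3 = 11*464 + 57 = 5161, q_3 = 11*57 + 7 = 634.
  i=4: a_4=5, p_4 = 5*5161 + 464 = 26269, q_4 = 5*634 + 57 = 3227.
  i=5: a_5=4, p_5 = 4*26269 + 5161 = 110237, q_5 = 4*3227 + 634 = 13542.

8/1, 57/7, 464/57, 5161/634, 26269/3227, 110237/13542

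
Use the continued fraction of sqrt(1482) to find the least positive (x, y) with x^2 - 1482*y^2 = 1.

(x, y) = (77, 2)

First expand sqrt(1482) as a continued fraction. With x_i = (sqrt(1482) + m_i)/d_i and (m_0, d_0) = (0, 1): a_0 = floor(sqrt(1482)) = 38, since 38^2 = 1444 <= 1482 < 1521 = 39^2.
Iterate m_{i+1} = d_i*a_i - m_i, d_{i+1} = (1482 - m_{i+1}^2)/d_i, a_{i+1} = floor((a_0 + m_{i+1})/d_{i+1}):
  m_1 = 1*38 - 0 = 38, d_1 = (1482 - 38^2)/1 = 38/1 = 38, a_1 = floor((38 + 38)/38) = 2.
  m_2 = 38*2 - 38 = 38, d_2 = (1482 - 38^2)/38 = 38/38 = 1, a_2 = floor((38 + 38)/1) = 76.
  m_3 = 1*76 - 38 = 38, d_3 = (1482 - 38^2)/1 = 38/1 = 38: (m_3, d_3) = (m_1, d_1) = (38, 38), so from here the quotients repeat a_1, a_2; the period length is 2.
So sqrt(1482) = [38; (2, 76)] with period length k = 2.
k is even, so the fundamental solution of x^2 - 1482y^2 = 1 is (p_{k-1}, q_{k-1}) = (p_1, q_1); compute convergents through index 1.
Convergents (p_i = a_i*p_{i-1} + p_{i-2}, q_i = a_i*q_{i-1} + q_{i-2} with p_{-2}=0, p_{-1}=1, q_{-2}=1, q_{-1}=0):
  i=0: a_0=38, p_0 = 38*1 + 0 = 38, q_0 = 38*0 + 1 = 1.
  i=1: a_1=2, p_1 = 2*38 + 1 = 77, q_1 = 2*1 + 0 = 2.
Check: 77^2 - 1482*2^2 = 5929 - 5928 = 1, so (x, y) = (77, 2) solves the equation, and by the theorem it is the least positive solution.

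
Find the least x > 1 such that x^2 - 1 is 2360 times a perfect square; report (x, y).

(x, y) = (5781, 119)

First expand sqrt(2360) as a continued fraction. With x_i = (sqrt(2360) + m_i)/d_i and (m_0, d_0) = (0, 1): a_0 = floor(sqrt(2360)) = 48, since 48^2 = 2304 <= 2360 < 2401 = 49^2.
Iterate m_{i+1} = d_i*a_i - m_i, d_{i+1} = (2360 - m_{i+1}^2)/d_i, a_{i+1} = floor((a_0 + m_{i+1})/d_{i+1}):
  m_1 = 1*48 - 0 = 48, d_1 = (2360 - 48^2)/1 = 56/1 = 56, a_1 = floor((48 + 48)/56) = 1.
  m_2 = 56*1 - 48 = 8, d_2 = (2360 - 8^2)/56 = 2296/56 = 41, a_2 = floor((48 + 8)/41) = 1.
  m_3 = 41*1 - 8 = 33, d_3 = (2360 - 33^2)/41 = 1271/41 = 31, a_3 = floor((48 + 33)/31) = 2.
  m_4 = 31*2 - 33 = 29, d_4 = (2360 - 29^2)/31 = 1519/31 = 49, a_4 = floor((48 + 29)/49) = 1.
  m_5 = 49*1 - 29 = 20, d_5 = (2360 - 20^2)/49 = 1960/49 = 40, a_5 = floor((48 + 20)/40) = 1.
  m_6 = 40*1 - 20 = 20, d_6 = (2360 - 20^2)/40 = 1960/40 = 49, a_6 = floor((48 + 20)/49) = 1.
  m_7 = 49*1 - 20 = 29, d_7 = (2360 - 29^2)/49 = 1519/49 = 31, a_7 = floor((48 + 29)/31) = 2.
  m_8 = 31*2 - 29 = 33, d_8 = (2360 - 33^2)/31 = 1271/31 = 41, a_8 = floor((48 + 33)/41) = 1.
  m_9 = 41*1 - 33 = 8, d_9 = (2360 - 8^2)/41 = 2296/41 = 56, a_9 = floor((48 + 8)/56) = 1.
  m_10 = 56*1 - 8 = 48, d_10 = (2360 - 48^2)/56 = 56/56 = 1, a_10 = floor((48 + 48)/1) = 96.
  m_11 = 1*96 - 48 = 48, d_11 = (2360 - 48^2)/1 = 56/1 = 56: (m_11, d_11) = (m_1, d_1) = (48, 56), so from here the quotients repeat a_1, ..., a_10; the period length is 10.
So sqrt(2360) = [48; (1, 1, 2, 1, 1, 1, 2, 1, 1, 96)] with period length k = 10.
k is even, so the fundamental solution of x^2 - 2360y^2 = 1 is (p_{k-1}, q_{k-1}) = (p_9, q_9); compute convergents through index 9.
Convergents (p_i = a_i*p_{i-1} + p_{i-2}, q_i = a_i*q_{i-1} + q_{i-2} with p_{-2}=0, p_{-1}=1, q_{-2}=1, q_{-1}=0):
  i=0: a_0=48, p_0 = 48*1 + 0 = 48, q_0 = 48*0 + 1 = 1.
  i=1: a_1=1, p_1 = 1*48 + 1 = 49, q_1 = 1*1 + 0 = 1.
  i=2: a_2=1, p_2 = 1*49 + 48 = 97, q_2 = 1*1 + 1 = 2.
  i=3: a_3=2, p_3 = 2*97 + 49 = 243, q_3 = 2*2 + 1 = 5.
  i=4: a_4=1, p_4 = 1*243 + 97 = 340, q_4 = 1*5 + 2 = 7.
  i=5: a_5=1, p_5 = 1*340 + 243 = 583, q_5 = 1*7 + 5 = 12.
  i=6: a_6=1, p_6 = 1*583 + 340 = 923, q_6 = 1*12 + 7 = 19.
  i=7: a_7=2, p_7 = 2*923 + 583 = 2429, q_7 = 2*19 + 12 = 50.
  i=8: a_8=1, p_8 = 1*2429 + 923 = 3352, q_8 = 1*50 + 19 = 69.
  i=9: a_9=1, p_9 = 1*3352 + 2429 = 5781, q_9 = 1*69 + 50 = 119.
Check: 5781^2 - 2360*119^2 = 33419961 - 33419960 = 1, so (x, y) = (5781, 119) solves the equation, and by the theorem it is the least positive solution.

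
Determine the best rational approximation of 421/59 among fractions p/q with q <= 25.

157/22

Expand x = 421/59 as a continued fraction with the Euclidean algorithm:
  421 = 7*59 + 8, so a_0 = 7.
  59 = 7*8 + 3, so a_1 = 7.
  8 = 2*3 + 2, so a_2 = 2.
  3 = 1*2 + 1, so a_3 = 1.
  2 = 2*1 + 0, so a_4 = 2.
so x = [7; 7, 2, 1, 2].
Convergents (p_i = a_i*p_{i-1} + p_{i-2}, q_i = a_i*q_{i-1} + q_{i-2} with p_{-2}=0, p_{-1}=1, q_{-2}=1, q_{-1}=0), until the denominator exceeds 25:
  i=0: a_0=7, p_0 = 7*1 + 0 = 7, q_0 = 7*0 + 1 = 1.
  i=1: a_1=7, p_1 = 7*7 + 1 = 50, q_1 = 7*1 + 0 = 7.
  i=2: a_2=2, p_2 = 2*50 + 7 = 107, q_2 = 2*7 + 1 = 15.
  i=3: a_3=1, p_3 = 1*107 + 50 = 157, q_3 = 1*15 + 7 = 22.
  i=4: a_4=2, p_4 = 2*157 + 107 = 421, q_4 = 2*22 + 15 = 59.
q_4 = 59 > 25, so the last convergent with denominator <= 25 is p_3/q_3 = 157/22.
The closest fraction with denominator <= 25 is either p_3/q_3 or the intermediate fraction (k*p_3 + p_2)/(k*q_3 + q_2) with the largest k >= 1 whose denominator stays <= 25; these approach x as k grows, and every other convergent or intermediate fraction in range is farther away.
Largest k: floor((25 - q_2)/q_3) = floor((25 - 15)/22) = 0.
Since k = 0, no intermediate fraction beyond p_3/q_3 has denominator <= 25, so the convergent 157/22 is the closest (its error is |421*22 - 157*59|/(59*22) = 1/1298).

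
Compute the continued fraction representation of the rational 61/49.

[1; 4, 12]

Run the Euclidean algorithm on 61 and 49; the successive quotients are the partial quotients a_0, a_1, ... (each step inverts the fractional part left over by the previous one):
  61 = 1*49 + 12, so a_0 = 1.
  49 = 4*12 + 1, so a_1 = 4.
  12 = 12*1 + 0, so a_2 = 12.
The remainder reaches 0 after 3 divisions, so the expansion has 3 partial quotients, read off in order.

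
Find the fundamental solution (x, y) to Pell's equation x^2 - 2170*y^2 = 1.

First expand sqrt(2170) as a continued fraction. With x_i = (sqrt(2170) + m_i)/d_i and (m_0, d_0) = (0, 1): a_0 = floor(sqrt(2170)) = 46, since 46^2 = 2116 <= 2170 < 2209 = 47^2.
Iterate m_{i+1} = d_i*a_i - m_i, d_{i+1} = (2170 - m_{i+1}^2)/d_i, a_{i+1} = floor((a_0 + m_{i+1})/d_{i+1}):
  m_1 = 1*46 - 0 = 46, d_1 = (2170 - 46^2)/1 = 54/1 = 54, a_1 = floor((46 + 46)/54) = 1.
  m_2 = 54*1 - 46 = 8, d_2 = (2170 - 8^2)/54 = 2106/54 = 39, a_2 = floor((46 + 8)/39) = 1.
  m_3 = 39*1 - 8 = 31, d_3 = (2170 - 31^2)/39 = 1209/39 = 31, a_3 = floor((46 + 31)/31) = 2.
  m_4 = 31*2 - 31 = 31, d_4 = (2170 - 31^2)/31 = 1209/31 = 39, a_4 = floor((46 + 31)/39) = 1.
  m_5 = 39*1 - 31 = 8, d_5 = (2170 - 8^2)/39 = 2106/39 = 54, a_5 = floor((46 + 8)/54) = 1.
  m_6 = 54*1 - 8 = 46, d_6 = (2170 - 46^2)/54 = 54/54 = 1, a_6 = floor((46 + 46)/1) = 92.
  m_7 = 1*92 - 46 = 46, d_7 = (2170 - 46^2)/1 = 54/1 = 54: (m_7, d_7) = (m_1, d_1) = (46, 54), so from here the quotients repeat a_1, ..., a_6; the period length is 6.
So sqrt(2170) = [46; (1, 1, 2, 1, 1, 92)] with period length k = 6.
k is even, so the fundamental solution of x^2 - 2170y^2 = 1 is (p_{k-1}, q_{k-1}) = (p_5, q_5); compute convergents through index 5.
Convergents (p_i = a_i*p_{i-1} + p_{i-2}, q_i = a_i*q_{i-1} + q_{i-2} with p_{-2}=0, p_{-1}=1, q_{-2}=1, q_{-1}=0):
  i=0: a_0=46, p_0 = 46*1 + 0 = 46, q_0 = 46*0 + 1 = 1.
  i=1: a_1=1, p_1 = 1*46 + 1 = 47, q_1 = 1*1 + 0 = 1.
  i=2: a_2=1, p_2 = 1*47 + 46 = 93, q_2 = 1*1 + 1 = 2.
  i=3: a_3=2, p_3 = 2*93 + 47 = 233, q_3 = 2*2 + 1 = 5.
  i=4: a_4=1, p_4 = 1*233 + 93 = 326, q_4 = 1*5 + 2 = 7.
  i=5: a_5=1, p_5 = 1*326 + 233 = 559, q_5 = 1*7 + 5 = 12.
Check: 559^2 - 2170*12^2 = 312481 - 312480 = 1, so (x, y) = (559, 12) solves the equation, and by the theorem it is the least positive solution.

(x, y) = (559, 12)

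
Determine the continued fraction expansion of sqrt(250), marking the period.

[15; (1, 4, 3, 3, 4, 1, 30)]

Write x_i = (sqrt(250) + m_i)/d_i with (m_0, d_0) = (0, 1). a_0 = floor(sqrt(250)) = 15, since 15^2 = 225 <= 250 < 256 = 16^2.
Iterate m_{i+1} = d_i*a_i - m_i, d_{i+1} = (250 - m_{i+1}^2)/d_i, a_{i+1} = floor((a_0 + m_{i+1})/d_{i+1}):
  m_1 = 1*15 - 0 = 15, d_1 = (250 - 15^2)/1 = 25/1 = 25, a_1 = floor((15 + 15)/25) = 1.
  m_2 = 25*1 - 15 = 10, d_2 = (250 - 10^2)/25 = 150/25 = 6, a_2 = floor((15 + 10)/6) = 4.
  m_3 = 6*4 - 10 = 14, d_3 = (250 - 14^2)/6 = 54/6 = 9, a_3 = floor((15 + 14)/9) = 3.
  m_4 = 9*3 - 14 = 13, d_4 = (250 - 13^2)/9 = 81/9 = 9, a_4 = floor((15 + 13)/9) = 3.
  m_5 = 9*3 - 13 = 14, d_5 = (250 - 14^2)/9 = 54/9 = 6, a_5 = floor((15 + 14)/6) = 4.
  m_6 = 6*4 - 14 = 10, d_6 = (250 - 10^2)/6 = 150/6 = 25, a_6 = floor((15 + 10)/25) = 1.
  m_7 = 25*1 - 10 = 15, d_7 = (250 - 15^2)/25 = 25/25 = 1, a_7 = floor((15 + 15)/1) = 30.
  m_8 = 1*30 - 15 = 15, d_8 = (250 - 15^2)/1 = 25/1 = 25: (m_8, d_8) = (m_1, d_1) = (15, 25), so from here the quotients repeat a_1, ..., a_7; the period length is 7.
Hence the expansion of sqrt(250) is a_0 = 15 followed by the repeating block 1, 4, 3, 3, 4, 1, 30 (period 7).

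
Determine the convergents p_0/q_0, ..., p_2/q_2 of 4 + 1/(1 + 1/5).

Using the convergent recurrence p_i = a_i*p_{i-1} + p_{i-2}, q_i = a_i*q_{i-1} + q_{i-2} with p_{-2}=0, p_{-1}=1, q_{-2}=1, q_{-1}=0:
  i=0: a_0=4, p_0 = 4*1 + 0 = 4, q_0 = 4*0 + 1 = 1.
  i=1: a_1=1, p_1 = 1*4 + 1 = 5, q_1 = 1*1 + 0 = 1.
  i=2: a_2=5, p_2 = 5*5 + 4 = 29, q_2 = 5*1 + 1 = 6.

4/1, 5/1, 29/6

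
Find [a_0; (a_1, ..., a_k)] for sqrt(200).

[14; (7, 28)]

Write x_i = (sqrt(200) + m_i)/d_i with (m_0, d_0) = (0, 1). a_0 = floor(sqrt(200)) = 14, since 14^2 = 196 <= 200 < 225 = 15^2.
Iterate m_{i+1} = d_i*a_i - m_i, d_{i+1} = (200 - m_{i+1}^2)/d_i, a_{i+1} = floor((a_0 + m_{i+1})/d_{i+1}):
  m_1 = 1*14 - 0 = 14, d_1 = (200 - 14^2)/1 = 4/1 = 4, a_1 = floor((14 + 14)/4) = 7.
  m_2 = 4*7 - 14 = 14, d_2 = (200 - 14^2)/4 = 4/4 = 1, a_2 = floor((14 + 14)/1) = 28.
  m_3 = 1*28 - 14 = 14, d_3 = (200 - 14^2)/1 = 4/1 = 4: (m_3, d_3) = (m_1, d_1) = (14, 4), so from here the quotients repeat a_1, a_2; the period length is 2.
Hence the expansion of sqrt(200) is a_0 = 14 followed by the repeating block 7, 28 (period 2).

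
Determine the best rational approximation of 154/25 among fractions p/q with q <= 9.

Expand x = 154/25 as a continued fraction with the Euclidean algorithm:
  154 = 6*25 + 4, so a_0 = 6.
  25 = 6*4 + 1, so a_1 = 6.
  4 = 4*1 + 0, so a_2 = 4.
so x = [6; 6, 4].
Convergents (p_i = a_i*p_{i-1} + p_{i-2}, q_i = a_i*q_{i-1} + q_{i-2} with p_{-2}=0, p_{-1}=1, q_{-2}=1, q_{-1}=0), until the denominator exceeds 9:
  i=0: a_0=6, p_0 = 6*1 + 0 = 6, q_0 = 6*0 + 1 = 1.
  i=1: a_1=6, p_1 = 6*6 + 1 = 37, q_1 = 6*1 + 0 = 6.
  i=2: a_2=4, p_2 = 4*37 + 6 = 154, q_2 = 4*6 + 1 = 25.
q_2 = 25 > 9, so the last convergent with denominator <= 9 is p_1/q_1 = 37/6.
The closest fraction with denominator <= 9 is either p_1/q_1 or the intermediate fraction (k*p_1 + p_0)/(k*q_1 + q_0) with the largest k >= 1 whose denominator stays <= 9; these approach x as k grows, and every other convergent or intermediate fraction in range is farther away.
Largest k: floor((9 - q_0)/q_1) = floor((9 - 1)/6) = 1.
That gives (1*37 + 6)/(1*6 + 1) = 43/7.
Compare the errors: |x - 37/6| = |154*6 - 37*25|/(25*6) = 1/150, and |x - 43/7| = |154*7 - 43*25|/(25*7) = 3/175.
Cross-multiplying, 1*175 = 175 < 450 = 3*150, so 1/150 is smaller: the convergent 37/6 is closer to x than 43/7.

37/6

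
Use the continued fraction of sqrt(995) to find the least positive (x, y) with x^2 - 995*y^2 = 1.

(x, y) = (8835999, 280120)

First expand sqrt(995) as a continued fraction. With x_i = (sqrt(995) + m_i)/d_i and (m_0, d_0) = (0, 1): a_0 = floor(sqrt(995)) = 31, since 31^2 = 961 <= 995 < 1024 = 32^2.
Iterate m_{i+1} = d_i*a_i - m_i, d_{i+1} = (995 - m_{i+1}^2)/d_i, a_{i+1} = floor((a_0 + m_{i+1})/d_{i+1}):
  m_1 = 1*31 - 0 = 31, d_1 = (995 - 31^2)/1 = 34/1 = 34, a_1 = floor((31 + 31)/34) = 1.
  m_2 = 34*1 - 31 = 3, d_2 = (995 - 3^2)/34 = 986/34 = 29, a_2 = floor((31 + 3)/29) = 1.
  m_3 = 29*1 - 3 = 26, d_3 = (995 - 26^2)/29 = 319/29 = 11, a_3 = floor((31 + 26)/11) = 5.
  m_4 = 11*5 - 26 = 29, d_4 = (995 - 29^2)/11 = 154/11 = 14, a_4 = floor((31 + 29)/14) = 4.
  m_5 = 14*4 - 29 = 27, d_5 = (995 - 27^2)/14 = 266/14 = 19, a_5 = floor((31 + 27)/19) = 3.
  m_6 = 19*3 - 27 = 30, d_6 = (995 - 30^2)/19 = 95/19 = 5, a_6 = floor((31 + 30)/5) = 12.
  m_7 = 5*12 - 30 = 30, d_7 = (995 - 30^2)/5 = 95/5 = 19, a_7 = floor((31 + 30)/19) = 3.
  m_8 = 19*3 - 30 = 27, d_8 = (995 - 27^2)/19 = 266/19 = 14, a_8 = floor((31 + 27)/14) = 4.
  m_9 = 14*4 - 27 = 29, d_9 = (995 - 29^2)/14 = 154/14 = 11, a_9 = floor((31 + 29)/11) = 5.
  m_10 = 11*5 - 29 = 26, d_10 = (995 - 26^2)/11 = 319/11 = 29, a_10 = floor((31 + 26)/29) = 1.
  m_11 = 29*1 - 26 = 3, d_11 = (995 - 3^2)/29 = 986/29 = 34, a_11 = floor((31 + 3)/34) = 1.
  m_12 = 34*1 - 3 = 31, d_12 = (995 - 31^2)/34 = 34/34 = 1, a_12 = floor((31 + 31)/1) = 62.
  m_13 = 1*62 - 31 = 31, d_13 = (995 - 31^2)/1 = 34/1 = 34: (m_13, d_13) = (m_1, d_1) = (31, 34), so from here the quotients repeat a_1, ..., a_12; the period length is 12.
So sqrt(995) = [31; (1, 1, 5, 4, 3, 12, 3, 4, 5, 1, 1, 62)] with period length k = 12.
k is even, so the fundamental solution of x^2 - 995y^2 = 1 is (p_{k-1}, q_{k-1}) = (p_11, q_11); compute convergents through index 11.
Convergents (p_i = a_i*p_{i-1} + p_{i-2}, q_i = a_i*q_{i-1} + q_{i-2} with p_{-2}=0, p_{-1}=1, q_{-2}=1, q_{-1}=0):
  i=0: a_0=31, p_0 = 31*1 + 0 = 31, q_0 = 31*0 + 1 = 1.
  i=1: a_1=1, p_1 = 1*31 + 1 = 32, q_1 = 1*1 + 0 = 1.
  i=2: a_2=1, p_2 = 1*32 + 31 = 63, q_2 = 1*1 + 1 = 2.
  i=3: a_3=5, p_3 = 5*63 + 32 = 347, q_3 = 5*2 + 1 = 11.
  i=4: a_4=4, p_4 = 4*347 + 63 = 1451, q_4 = 4*11 + 2 = 46.
  i=5: a_5=3, p_5 = 3*1451 + 347 = 4700, q_5 = 3*46 + 11 = 149.
  i=6: a_6=12, p_6 = 12*4700 + 1451 = 57851, q_6 = 12*149 + 46 = 1834.
  i=7: a_7=3, p_7 = 3*57851 + 4700 = 178253, q_7 = 3*1834 + 149 = 5651.
  i=8: a_8=4, p_8 = 4*178253 + 57851 = 770863, q_8 = 4*5651 + 1834 = 24438.
  i=9: a_9=5, p_9 = 5*770863 + 178253 = 4032568, q_9 = 5*24438 + 5651 = 127841.
  i=10: a_10=1, p_10 = 1*4032568 + 770863 = 4803431, q_10 = 1*127841 + 24438 = 152279.
  i=11: a_11=1, p_11 = 1*4803431 + 4032568 = 8835999, q_11 = 1*152279 + 127841 = 280120.
Check: 8835999^2 - 995*280120^2 = 78074878328001 - 78074878328000 = 1, so (x, y) = (8835999, 280120) solves the equation, and by the theorem it is the least positive solution.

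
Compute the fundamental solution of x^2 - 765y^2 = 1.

First expand sqrt(765) as a continued fraction. With x_i = (sqrt(765) + m_i)/d_i and (m_0, d_0) = (0, 1): a_0 = floor(sqrt(765)) = 27, since 27^2 = 729 <= 765 < 784 = 28^2.
Iterate m_{i+1} = d_i*a_i - m_i, d_{i+1} = (765 - m_{i+1}^2)/d_i, a_{i+1} = floor((a_0 + m_{i+1})/d_{i+1}):
  m_1 = 1*27 - 0 = 27, d_1 = (765 - 27^2)/1 = 36/1 = 36, a_1 = floor((27 + 27)/36) = 1.
  m_2 = 36*1 - 27 = 9, d_2 = (765 - 9^2)/36 = 684/36 = 19, a_2 = floor((27 + 9)/19) = 1.
  m_3 = 19*1 - 9 = 10, d_3 = (765 - 10^2)/19 = 665/19 = 35, a_3 = floor((27 + 10)/35) = 1.
  m_4 = 35*1 - 10 = 25, d_4 = (765 - 25^2)/35 = 140/35 = 4, a_4 = floor((27 + 25)/4) = 13.
  m_5 = 4*13 - 25 = 27, d_5 = (765 - 27^2)/4 = 36/4 = 9, a_5 = floor((27 + 27)/9) = 6.
  m_6 = 9*6 - 27 = 27, d_6 = (765 - 27^2)/9 = 36/9 = 4, a_6 = floor((27 + 27)/4) = 13.
  m_7 = 4*13 - 27 = 25, d_7 = (765 - 25^2)/4 = 140/4 = 35, a_7 = floor((27 + 25)/35) = 1.
  m_8 = 35*1 - 25 = 10, d_8 = (765 - 10^2)/35 = 665/35 = 19, a_8 = floor((27 + 10)/19) = 1.
  m_9 = 19*1 - 10 = 9, d_9 = (765 - 9^2)/19 = 684/19 = 36, a_9 = floor((27 + 9)/36) = 1.
  m_10 = 36*1 - 9 = 27, d_10 = (765 - 27^2)/36 = 36/36 = 1, a_10 = floor((27 + 27)/1) = 54.
  m_11 = 1*54 - 27 = 27, d_11 = (765 - 27^2)/1 = 36/1 = 36: (m_11, d_11) = (m_1, d_1) = (27, 36), so from here the quotients repeat a_1, ..., a_10; the period length is 10.
So sqrt(765) = [27; (1, 1, 1, 13, 6, 13, 1, 1, 1, 54)] with period length k = 10.
k is even, so the fundamental solution of x^2 - 765y^2 = 1 is (p_{k-1}, q_{k-1}) = (p_9, q_9); compute convergents through index 9.
Convergents (p_i = a_i*p_{i-1} + p_{i-2}, q_i = a_i*q_{i-1} + q_{i-2} with p_{-2}=0, p_{-1}=1, q_{-2}=1, q_{-1}=0):
  i=0: a_0=27, p_0 = 27*1 + 0 = 27, q_0 = 27*0 + 1 = 1.
  i=1: a_1=1, p_1 = 1*27 + 1 = 28, q_1 = 1*1 + 0 = 1.
  i=2: a_2=1, p_2 = 1*28 + 27 = 55, q_2 = 1*1 + 1 = 2.
  i=3: a_3=1, p_3 = 1*55 + 28 = 83, q_3 = 1*2 + 1 = 3.
  i=4: a_4=13, p_4 = 13*83 + 55 = 1134, q_4 = 13*3 + 2 = 41.
  i=5: a_5=6, p_5 = 6*1134 + 83 = 6887, q_5 = 6*41 + 3 = 249.
  i=6: a_6=13, p_6 = 13*6887 + 1134 = 90665, q_6 = 13*249 + 41 = 3278.
  i=7: a_7=1, p_7 = 1*90665 + 6887 = 97552, q_7 = 1*3278 + 249 = 3527.
  i=8: a_8=1, p_8 = 1*97552 + 90665 = 188217, q_8 = 1*3527 + 3278 = 6805.
  i=9: a_9=1, p_9 = 1*188217 + 97552 = 285769, q_9 = 1*6805 + 3527 = 10332.
Check: 285769^2 - 765*10332^2 = 81663921361 - 81663921360 = 1, so (x, y) = (285769, 10332) solves the equation, and by the theorem it is the least positive solution.

(x, y) = (285769, 10332)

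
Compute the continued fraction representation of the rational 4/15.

Run the Euclidean algorithm on 4 and 15; the successive quotients are the partial quotients a_0, a_1, ... (each step inverts the fractional part left over by the previous one):
  4 = 0*15 + 4, so a_0 = 0.
  15 = 3*4 + 3, so a_1 = 3.
  4 = 1*3 + 1, so a_2 = 1.
  3 = 3*1 + 0, so a_3 = 3.
The remainder reaches 0 after 4 divisions, so the expansion has 4 partial quotients, read off in order.

[0; 3, 1, 3]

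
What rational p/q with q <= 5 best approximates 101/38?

8/3

Expand x = 101/38 as a continued fraction with the Euclidean algorithm:
  101 = 2*38 + 25, so a_0 = 2.
  38 = 1*25 + 13, so a_1 = 1.
  25 = 1*13 + 12, so a_2 = 1.
  13 = 1*12 + 1, so a_3 = 1.
  12 = 12*1 + 0, so a_4 = 12.
so x = [2; 1, 1, 1, 12].
Convergents (p_i = a_i*p_{i-1} + p_{i-2}, q_i = a_i*q_{i-1} + q_{i-2} with p_{-2}=0, p_{-1}=1, q_{-2}=1, q_{-1}=0), until the denominator exceeds 5:
  i=0: a_0=2, p_0 = 2*1 + 0 = 2, q_0 = 2*0 + 1 = 1.
  i=1: a_1=1, p_1 = 1*2 + 1 = 3, q_1 = 1*1 + 0 = 1.
  i=2: a_2=1, p_2 = 1*3 + 2 = 5, q_2 = 1*1 + 1 = 2.
  i=3: a_3=1, p_3 = 1*5 + 3 = 8, q_3 = 1*2 + 1 = 3.
  i=4: a_4=12, p_4 = 12*8 + 5 = 101, q_4 = 12*3 + 2 = 38.
q_4 = 38 > 5, so the last convergent with denominator <= 5 is p_3/q_3 = 8/3.
The closest fraction with denominator <= 5 is either p_3/q_3 or the intermediate fraction (k*p_3 + p_2)/(k*q_3 + q_2) with the largest k >= 1 whose denominator stays <= 5; these approach x as k grows, and every other convergent or intermediate fraction in range is farther away.
Largest k: floor((5 - q_2)/q_3) = floor((5 - 2)/3) = 1.
That gives (1*8 + 5)/(1*3 + 2) = 13/5.
Compare the errors: |x - 8/3| = |101*3 - 8*38|/(38*3) = 1/114, and |x - 13/5| = |101*5 - 13*38|/(38*5) = 11/190.
Cross-multiplying, 1*190 = 190 < 1254 = 11*114, so 1/114 is smaller: the convergent 8/3 is closer to x than 13/5.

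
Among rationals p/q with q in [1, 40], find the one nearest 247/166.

Expand x = 247/166 as a continued fraction with the Euclidean algorithm:
  247 = 1*166 + 81, so a_0 = 1.
  166 = 2*81 + 4, so a_1 = 2.
  81 = 20*4 + 1, so a_2 = 20.
  4 = 4*1 + 0, so a_3 = 4.
so x = [1; 2, 20, 4].
Convergents (p_i = a_i*p_{i-1} + p_{i-2}, q_i = a_i*q_{i-1} + q_{i-2} with p_{-2}=0, p_{-1}=1, q_{-2}=1, q_{-1}=0), until the denominator exceeds 40:
  i=0: a_0=1, p_0 = 1*1 + 0 = 1, q_0 = 1*0 + 1 = 1.
  i=1: a_1=2, p_1 = 2*1 + 1 = 3, q_1 = 2*1 + 0 = 2.
  i=2: a_2=20, p_2 = 20*3 + 1 = 61, q_2 = 20*2 + 1 = 41.
q_2 = 41 > 40, so the last convergent with denominator <= 40 is p_1/q_1 = 3/2.
The closest fraction with denominator <= 40 is either p_1/q_1 or the intermediate fraction (k*p_1 + p_0)/(k*q_1 + q_0) with the largest k >= 1 whose denominator stays <= 40; these approach x as k grows, and every other convergent or intermediate fraction in range is farther away.
Largest k: floor((40 - q_0)/q_1) = floor((40 - 1)/2) = 19.
That gives (19*3 + 1)/(19*2 + 1) = 58/39.
Compare the errors: |x - 3/2| = |247*2 - 3*166|/(166*2) = 4/332, and |x - 58/39| = |247*39 - 58*166|/(166*39) = 5/6474.
Cross-multiplying, 5*332 = 1660 < 25896 = 4*6474, so 5/6474 is smaller: the intermediate fraction 58/39 is closer to x than 3/2.

58/39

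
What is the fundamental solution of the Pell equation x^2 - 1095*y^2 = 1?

(x, y) = (364, 11)

First expand sqrt(1095) as a continued fraction. With x_i = (sqrt(1095) + m_i)/d_i and (m_0, d_0) = (0, 1): a_0 = floor(sqrt(1095)) = 33, since 33^2 = 1089 <= 1095 < 1156 = 34^2.
Iterate m_{i+1} = d_i*a_i - m_i, d_{i+1} = (1095 - m_{i+1}^2)/d_i, a_{i+1} = floor((a_0 + m_{i+1})/d_{i+1}):
  m_1 = 1*33 - 0 = 33, d_1 = (1095 - 33^2)/1 = 6/1 = 6, a_1 = floor((33 + 33)/6) = 11.
  m_2 = 6*11 - 33 = 33, d_2 = (1095 - 33^2)/6 = 6/6 = 1, a_2 = floor((33 + 33)/1) = 66.
  m_3 = 1*66 - 33 = 33, d_3 = (1095 - 33^2)/1 = 6/1 = 6: (m_3, d_3) = (m_1, d_1) = (33, 6), so from here the quotients repeat a_1, a_2; the period length is 2.
So sqrt(1095) = [33; (11, 66)] with period length k = 2.
k is even, so the fundamental solution of x^2 - 1095y^2 = 1 is (p_{k-1}, q_{k-1}) = (p_1, q_1); compute convergents through index 1.
Convergents (p_i = a_i*p_{i-1} + p_{i-2}, q_i = a_i*q_{i-1} + q_{i-2} with p_{-2}=0, p_{-1}=1, q_{-2}=1, q_{-1}=0):
  i=0: a_0=33, p_0 = 33*1 + 0 = 33, q_0 = 33*0 + 1 = 1.
  i=1: a_1=11, p_1 = 11*33 + 1 = 364, q_1 = 11*1 + 0 = 11.
Check: 364^2 - 1095*11^2 = 132496 - 132495 = 1, so (x, y) = (364, 11) solves the equation, and by the theorem it is the least positive solution.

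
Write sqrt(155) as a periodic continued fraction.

[12; (2, 4, 2, 24)]

Write x_i = (sqrt(155) + m_i)/d_i with (m_0, d_0) = (0, 1). a_0 = floor(sqrt(155)) = 12, since 12^2 = 144 <= 155 < 169 = 13^2.
Iterate m_{i+1} = d_i*a_i - m_i, d_{i+1} = (155 - m_{i+1}^2)/d_i, a_{i+1} = floor((a_0 + m_{i+1})/d_{i+1}):
  m_1 = 1*12 - 0 = 12, d_1 = (155 - 12^2)/1 = 11/1 = 11, a_1 = floor((12 + 12)/11) = 2.
  m_2 = 11*2 - 12 = 10, d_2 = (155 - 10^2)/11 = 55/11 = 5, a_2 = floor((12 + 10)/5) = 4.
  m_3 = 5*4 - 10 = 10, d_3 = (155 - 10^2)/5 = 55/5 = 11, a_3 = floor((12 + 10)/11) = 2.
  m_4 = 11*2 - 10 = 12, d_4 = (155 - 12^2)/11 = 11/11 = 1, a_4 = floor((12 + 12)/1) = 24.
  m_5 = 1*24 - 12 = 12, d_5 = (155 - 12^2)/1 = 11/1 = 11: (m_5, d_5) = (m_1, d_1) = (12, 11), so from here the quotients repeat a_1, ..., a_4; the period length is 4.
Hence the expansion of sqrt(155) is a_0 = 12 followed by the repeating block 2, 4, 2, 24 (period 4).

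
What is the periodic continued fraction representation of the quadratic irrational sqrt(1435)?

Write x_i = (sqrt(1435) + m_i)/d_i with (m_0, d_0) = (0, 1). a_0 = floor(sqrt(1435)) = 37, since 37^2 = 1369 <= 1435 < 1444 = 38^2.
Iterate m_{i+1} = d_i*a_i - m_i, d_{i+1} = (1435 - m_{i+1}^2)/d_i, a_{i+1} = floor((a_0 + m_{i+1})/d_{i+1}):
  m_1 = 1*37 - 0 = 37, d_1 = (1435 - 37^2)/1 = 66/1 = 66, a_1 = floor((37 + 37)/66) = 1.
  m_2 = 66*1 - 37 = 29, d_2 = (1435 - 29^2)/66 = 594/66 = 9, a_2 = floor((37 + 29)/9) = 7.
  m_3 = 9*7 - 29 = 34, d_3 = (1435 - 34^2)/9 = 279/9 = 31, a_3 = floor((37 + 34)/31) = 2.
  m_4 = 31*2 - 34 = 28, d_4 = (1435 - 28^2)/31 = 651/31 = 21, a_4 = floor((37 + 28)/21) = 3.
  m_5 = 21*3 - 28 = 35, d_5 = (1435 - 35^2)/21 = 210/21 = 10, a_5 = floor((37 + 35)/10) = 7.
  m_6 = 10*7 - 35 = 35, d_6 = (1435 - 35^2)/10 = 210/10 = 21, a_6 = floor((37 + 35)/21) = 3.
  m_7 = 21*3 - 35 = 28, d_7 = (1435 - 28^2)/21 = 651/21 = 31, a_7 = floor((37 + 28)/31) = 2.
  m_8 = 31*2 - 28 = 34, d_8 = (1435 - 34^2)/31 = 279/31 = 9, a_8 = floor((37 + 34)/9) = 7.
  m_9 = 9*7 - 34 = 29, d_9 = (1435 - 29^2)/9 = 594/9 = 66, a_9 = floor((37 + 29)/66) = 1.
  m_10 = 66*1 - 29 = 37, d_10 = (1435 - 37^2)/66 = 66/66 = 1, a_10 = floor((37 + 37)/1) = 74.
  m_11 = 1*74 - 37 = 37, d_11 = (1435 - 37^2)/1 = 66/1 = 66: (m_11, d_11) = (m_1, d_1) = (37, 66), so from here the quotients repeat a_1, ..., a_10; the period length is 10.
Hence the expansion of sqrt(1435) is a_0 = 37 followed by the repeating block 1, 7, 2, 3, 7, 3, 2, 7, 1, 74 (period 10).

[37; (1, 7, 2, 3, 7, 3, 2, 7, 1, 74)]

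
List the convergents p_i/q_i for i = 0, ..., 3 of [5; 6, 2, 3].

5/1, 31/6, 67/13, 232/45

Using the convergent recurrence p_i = a_i*p_{i-1} + p_{i-2}, q_i = a_i*q_{i-1} + q_{i-2} with p_{-2}=0, p_{-1}=1, q_{-2}=1, q_{-1}=0:
  i=0: a_0=5, p_0 = 5*1 + 0 = 5, q_0 = 5*0 + 1 = 1.
  i=1: a_1=6, p_1 = 6*5 + 1 = 31, q_1 = 6*1 + 0 = 6.
  i=2: a_2=2, p_2 = 2*31 + 5 = 67, q_2 = 2*6 + 1 = 13.
  i=3: a_3=3, p_3 = 3*67 + 31 = 232, q_3 = 3*13 + 6 = 45.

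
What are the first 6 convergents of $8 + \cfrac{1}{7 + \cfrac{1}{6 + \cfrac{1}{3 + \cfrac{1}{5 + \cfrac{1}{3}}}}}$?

Using the convergent recurrence p_i = a_i*p_{i-1} + p_{i-2}, q_i = a_i*q_{i-1} + q_{i-2} with p_{-2}=0, p_{-1}=1, q_{-2}=1, q_{-1}=0:
  i=0: a_0=8, p_0 = 8*1 + 0 = 8, q_0 = 8*0 + 1 = 1.
  i=1: a_1=7, p_1 = 7*8 + 1 = 57, q_1 = 7*1 + 0 = 7.
  i=2: a_2=6, p_2 = 6*57 + 8 = 350, q_2 = 6*7 + 1 = 43.
  i=3: a_3=3, p_3 = 3*350 + 57 = 1107, q_3 = 3*43 + 7 = 136.
  i=4: a_4=5, p_4 = 5*1107 + 350 = 5885, q_4 = 5*136 + 43 = 723.
  i=5: a_5=3, p_5 = 3*5885 + 1107 = 18762, q_5 = 3*723 + 136 = 2305.

8/1, 57/7, 350/43, 1107/136, 5885/723, 18762/2305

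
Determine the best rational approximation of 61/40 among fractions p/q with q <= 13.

20/13

Expand x = 61/40 as a continued fraction with the Euclidean algorithm:
  61 = 1*40 + 21, so a_0 = 1.
  40 = 1*21 + 19, so a_1 = 1.
  21 = 1*19 + 2, so a_2 = 1.
  19 = 9*2 + 1, so a_3 = 9.
  2 = 2*1 + 0, so a_4 = 2.
so x = [1; 1, 1, 9, 2].
Convergents (p_i = a_i*p_{i-1} + p_{i-2}, q_i = a_i*q_{i-1} + q_{i-2} with p_{-2}=0, p_{-1}=1, q_{-2}=1, q_{-1}=0), until the denominator exceeds 13:
  i=0: a_0=1, p_0 = 1*1 + 0 = 1, q_0 = 1*0 + 1 = 1.
  i=1: a_1=1, p_1 = 1*1 + 1 = 2, q_1 = 1*1 + 0 = 1.
  i=2: a_2=1, p_2 = 1*2 + 1 = 3, q_2 = 1*1 + 1 = 2.
  i=3: a_3=9, p_3 = 9*3 + 2 = 29, q_3 = 9*2 + 1 = 19.
q_3 = 19 > 13, so the last convergent with denominator <= 13 is p_2/q_2 = 3/2.
The closest fraction with denominator <= 13 is either p_2/q_2 or the intermediate fraction (k*p_2 + p_1)/(k*q_2 + q_1) with the largest k >= 1 whose denominator stays <= 13; these approach x as k grows, and every other convergent or intermediate fraction in range is farther away.
Largest k: floor((13 - q_1)/q_2) = floor((13 - 1)/2) = 6.
That gives (6*3 + 2)/(6*2 + 1) = 20/13.
Compare the errors: |x - 3/2| = |61*2 - 3*40|/(40*2) = 2/80, and |x - 20/13| = |61*13 - 20*40|/(40*13) = 7/520.
Cross-multiplying, 7*80 = 560 < 1040 = 2*520, so 7/520 is smaller: the intermediate fraction 20/13 is closer to x than 3/2.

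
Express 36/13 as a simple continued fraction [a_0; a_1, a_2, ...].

[2; 1, 3, 3]

Run the Euclidean algorithm on 36 and 13; the successive quotients are the partial quotients a_0, a_1, ... (each step inverts the fractional part left over by the previous one):
  36 = 2*13 + 10, so a_0 = 2.
  13 = 1*10 + 3, so a_1 = 1.
  10 = 3*3 + 1, so a_2 = 3.
  3 = 3*1 + 0, so a_3 = 3.
The remainder reaches 0 after 4 divisions, so the expansion has 4 partial quotients, read off in order.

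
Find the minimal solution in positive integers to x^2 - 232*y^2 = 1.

(x, y) = (19603, 1287)

First expand sqrt(232) as a continued fraction. With x_i = (sqrt(232) + m_i)/d_i and (m_0, d_0) = (0, 1): a_0 = floor(sqrt(232)) = 15, since 15^2 = 225 <= 232 < 256 = 16^2.
Iterate m_{i+1} = d_i*a_i - m_i, d_{i+1} = (232 - m_{i+1}^2)/d_i, a_{i+1} = floor((a_0 + m_{i+1})/d_{i+1}):
  m_1 = 1*15 - 0 = 15, d_1 = (232 - 15^2)/1 = 7/1 = 7, a_1 = floor((15 + 15)/7) = 4.
  m_2 = 7*4 - 15 = 13, d_2 = (232 - 13^2)/7 = 63/7 = 9, a_2 = floor((15 + 13)/9) = 3.
  m_3 = 9*3 - 13 = 14, d_3 = (232 - 14^2)/9 = 36/9 = 4, a_3 = floor((15 + 14)/4) = 7.
  m_4 = 4*7 - 14 = 14, d_4 = (232 - 14^2)/4 = 36/4 = 9, a_4 = floor((15 + 14)/9) = 3.
  m_5 = 9*3 - 14 = 13, d_5 = (232 - 13^2)/9 = 63/9 = 7, a_5 = floor((15 + 13)/7) = 4.
  m_6 = 7*4 - 13 = 15, d_6 = (232 - 15^2)/7 = 7/7 = 1, a_6 = floor((15 + 15)/1) = 30.
  m_7 = 1*30 - 15 = 15, d_7 = (232 - 15^2)/1 = 7/1 = 7: (m_7, d_7) = (m_1, d_1) = (15, 7), so from here the quotients repeat a_1, ..., a_6; the period length is 6.
So sqrt(232) = [15; (4, 3, 7, 3, 4, 30)] with period length k = 6.
k is even, so the fundamental solution of x^2 - 232y^2 = 1 is (p_{k-1}, q_{k-1}) = (p_5, q_5); compute convergents through index 5.
Convergents (p_i = a_i*p_{i-1} + p_{i-2}, q_i = a_i*q_{i-1} + q_{i-2} with p_{-2}=0, p_{-1}=1, q_{-2}=1, q_{-1}=0):
  i=0: a_0=15, p_0 = 15*1 + 0 = 15, q_0 = 15*0 + 1 = 1.
  i=1: a_1=4, p_1 = 4*15 + 1 = 61, q_1 = 4*1 + 0 = 4.
  i=2: a_2=3, p_2 = 3*61 + 15 = 198, q_2 = 3*4 + 1 = 13.
  i=3: a_3=7, p_3 = 7*198 + 61 = 1447, q_3 = 7*13 + 4 = 95.
  i=4: a_4=3, p_4 = 3*1447 + 198 = 4539, q_4 = 3*95 + 13 = 298.
  i=5: a_5=4, p_5 = 4*4539 + 1447 = 19603, q_5 = 4*298 + 95 = 1287.
Check: 19603^2 - 232*1287^2 = 384277609 - 384277608 = 1, so (x, y) = (19603, 1287) solves the equation, and by the theorem it is the least positive solution.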